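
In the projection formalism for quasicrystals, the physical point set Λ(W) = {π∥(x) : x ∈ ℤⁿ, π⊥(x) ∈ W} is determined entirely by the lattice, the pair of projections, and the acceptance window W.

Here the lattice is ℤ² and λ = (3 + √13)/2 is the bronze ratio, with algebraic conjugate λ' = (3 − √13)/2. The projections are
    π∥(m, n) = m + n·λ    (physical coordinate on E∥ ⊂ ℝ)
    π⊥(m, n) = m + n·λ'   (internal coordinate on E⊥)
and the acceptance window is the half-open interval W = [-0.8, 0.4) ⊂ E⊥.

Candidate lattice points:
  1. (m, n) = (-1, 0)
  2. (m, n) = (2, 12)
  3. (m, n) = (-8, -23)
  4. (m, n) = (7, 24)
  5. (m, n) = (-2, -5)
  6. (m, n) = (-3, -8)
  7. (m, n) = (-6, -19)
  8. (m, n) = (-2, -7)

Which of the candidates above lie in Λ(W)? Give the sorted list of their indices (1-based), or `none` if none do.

Numerically λ ≈ 3.3028 and λ' = −1/λ ≈ -0.3028.
[1] lift (-1,0): star map gives -1.0000; window check -0.8 ≤ -1.0000 < 0.4 is false → out
[2] lift (2,12): star map gives -1.6333; window check -0.8 ≤ -1.6333 < 0.4 is false → out
[3] lift (-8,-23): star map gives -1.0362; window check -0.8 ≤ -1.0362 < 0.4 is false → out
[4] lift (7,24): star map gives -0.2666; window check -0.8 ≤ -0.2666 < 0.4 is true → IN Λ
[5] lift (-2,-5): star map gives -0.4861; window check -0.8 ≤ -0.4861 < 0.4 is true → IN Λ
[6] lift (-3,-8): star map gives -0.5778; window check -0.8 ≤ -0.5778 < 0.4 is true → IN Λ
[7] lift (-6,-19): star map gives -0.2473; window check -0.8 ≤ -0.2473 < 0.4 is true → IN Λ
[8] lift (-2,-7): star map gives 0.1194; window check -0.8 ≤ 0.1194 < 0.4 is true → IN Λ

4, 5, 6, 7, 8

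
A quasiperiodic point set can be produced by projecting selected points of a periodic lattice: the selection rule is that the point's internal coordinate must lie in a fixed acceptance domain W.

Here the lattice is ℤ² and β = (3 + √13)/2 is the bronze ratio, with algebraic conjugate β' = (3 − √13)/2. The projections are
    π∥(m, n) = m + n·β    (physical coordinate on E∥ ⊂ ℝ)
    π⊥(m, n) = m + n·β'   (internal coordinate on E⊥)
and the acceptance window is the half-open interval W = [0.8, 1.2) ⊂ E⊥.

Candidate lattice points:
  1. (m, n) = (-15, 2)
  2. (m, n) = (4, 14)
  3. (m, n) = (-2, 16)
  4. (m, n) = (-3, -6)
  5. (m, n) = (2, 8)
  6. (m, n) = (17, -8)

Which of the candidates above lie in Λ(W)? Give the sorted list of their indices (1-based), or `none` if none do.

Numerically β ≈ 3.3028 and β' = −1/β ≈ -0.3028.
candidate 1: (m,n)=(-15,2) → π∥ = -15+2·β ≈ -8.3944, π⊥ = -15+2·β' ≈ -15.6056 ∉ [0.8, 1.2) ⇒ out
candidate 2: (m,n)=(4,14) → π∥ = 4+14·β ≈ 50.2389, π⊥ = 4+14·β' ≈ -0.2389 ∉ [0.8, 1.2) ⇒ out
candidate 3: (m,n)=(-2,16) → π∥ = -2+16·β ≈ 50.8444, π⊥ = -2+16·β' ≈ -6.8444 ∉ [0.8, 1.2) ⇒ out
candidate 4: (m,n)=(-3,-6) → π∥ = -3-6·β ≈ -22.8167, π⊥ = -3-6·β' ≈ -1.1833 ∉ [0.8, 1.2) ⇒ out
candidate 5: (m,n)=(2,8) → π∥ = 2+8·β ≈ 28.4222, π⊥ = 2+8·β' ≈ -0.4222 ∉ [0.8, 1.2) ⇒ out
candidate 6: (m,n)=(17,-8) → π∥ = 17-8·β ≈ -9.4222, π⊥ = 17-8·β' ≈ 19.4222 ∉ [0.8, 1.2) ⇒ out

none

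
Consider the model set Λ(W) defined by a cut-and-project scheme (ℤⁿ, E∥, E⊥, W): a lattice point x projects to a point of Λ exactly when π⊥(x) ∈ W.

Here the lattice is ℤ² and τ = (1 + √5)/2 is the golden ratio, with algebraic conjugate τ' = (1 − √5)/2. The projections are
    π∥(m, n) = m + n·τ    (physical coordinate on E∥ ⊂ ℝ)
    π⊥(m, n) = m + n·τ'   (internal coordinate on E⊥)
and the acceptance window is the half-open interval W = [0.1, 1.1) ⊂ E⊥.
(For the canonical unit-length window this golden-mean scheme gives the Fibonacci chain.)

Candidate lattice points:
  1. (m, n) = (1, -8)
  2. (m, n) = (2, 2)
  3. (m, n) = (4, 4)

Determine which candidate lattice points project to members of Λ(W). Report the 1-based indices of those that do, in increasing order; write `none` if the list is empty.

2

Compute τ' = (1−√5)/2 = -0.618034, so π⊥(m,n) = m -0.618034·n.
#1 (1,-8): internal coord 1 + (-8)·τ' = +5.944272; +5.944272 ∉ [0.1, 1.1) → out
#2 (2,2): internal coord 2 + (2)·τ' = +0.763932; +0.763932 ∈ [0.1, 1.1) → IN Λ
#3 (4,4): internal coord 4 + (4)·τ' = +1.527864; +1.527864 ∉ [0.1, 1.1) → out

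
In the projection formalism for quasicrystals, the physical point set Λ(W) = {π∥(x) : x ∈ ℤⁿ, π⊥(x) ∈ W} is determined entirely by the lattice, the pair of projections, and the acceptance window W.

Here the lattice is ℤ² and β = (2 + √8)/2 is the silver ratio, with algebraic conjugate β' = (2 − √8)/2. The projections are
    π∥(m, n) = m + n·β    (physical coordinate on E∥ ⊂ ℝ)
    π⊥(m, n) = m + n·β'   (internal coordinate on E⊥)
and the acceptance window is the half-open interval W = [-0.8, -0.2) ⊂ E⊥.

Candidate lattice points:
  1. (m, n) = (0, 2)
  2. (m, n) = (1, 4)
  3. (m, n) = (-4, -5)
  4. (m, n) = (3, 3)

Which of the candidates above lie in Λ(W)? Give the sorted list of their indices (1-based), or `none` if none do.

Compute β' = (2−√8)/2 = -0.4142, so π⊥(m,n) = m -0.4142·n.
[1] lift (0,2): star map gives -0.8284; window check -0.8 ≤ -0.8284 < -0.2 is false → out
[2] lift (1,4): star map gives -0.6569; window check -0.8 ≤ -0.6569 < -0.2 is true → IN Λ
[3] lift (-4,-5): star map gives -1.9289; window check -0.8 ≤ -1.9289 < -0.2 is false → out
[4] lift (3,3): star map gives 1.7574; window check -0.8 ≤ 1.7574 < -0.2 is false → out

2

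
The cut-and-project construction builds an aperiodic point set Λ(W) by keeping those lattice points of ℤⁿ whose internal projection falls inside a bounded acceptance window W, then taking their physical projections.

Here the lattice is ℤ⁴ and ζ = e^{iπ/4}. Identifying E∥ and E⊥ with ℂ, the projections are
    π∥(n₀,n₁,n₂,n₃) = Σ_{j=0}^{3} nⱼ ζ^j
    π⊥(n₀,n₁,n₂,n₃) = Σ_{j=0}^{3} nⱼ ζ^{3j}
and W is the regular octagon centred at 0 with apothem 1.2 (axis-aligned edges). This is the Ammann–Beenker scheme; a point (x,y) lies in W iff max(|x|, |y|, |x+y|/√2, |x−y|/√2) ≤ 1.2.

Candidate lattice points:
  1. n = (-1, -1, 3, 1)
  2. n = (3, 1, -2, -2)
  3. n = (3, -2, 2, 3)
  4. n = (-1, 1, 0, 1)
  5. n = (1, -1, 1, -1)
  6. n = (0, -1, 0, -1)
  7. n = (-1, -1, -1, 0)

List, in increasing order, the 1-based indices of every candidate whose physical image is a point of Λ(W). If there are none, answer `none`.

7

π⊥(n) = n₀ + n₁ζ³ + n₂ζ⁶ + n₃ζ⁹ where ζ = e^{iπ/4}.
candidate 1: n = (-1, -1, 3, 1) → π⊥ ≈ (+0.414214, -3.000000); max(|x|,|y|,|x±y|/√2) = 3.000000 > 1.2 ⇒ ∉ W
candidate 2: n = (3, 1, -2, -2) → π⊥ ≈ (+0.878680, +1.292893); max(|x|,|y|,|x±y|/√2) = 1.535534 > 1.2 ⇒ ∉ W
candidate 3: n = (3, -2, 2, 3) → π⊥ ≈ (+6.535534, -1.292893); max(|x|,|y|,|x±y|/√2) = 6.535534 > 1.2 ⇒ ∉ W
candidate 4: n = (-1, 1, 0, 1) → π⊥ ≈ (-1.000000, +1.414214); max(|x|,|y|,|x±y|/√2) = 1.707107 > 1.2 ⇒ ∉ W
candidate 5: n = (1, -1, 1, -1) → π⊥ ≈ (+1.000000, -2.414214); max(|x|,|y|,|x±y|/√2) = 2.414214 > 1.2 ⇒ ∉ W
candidate 6: n = (0, -1, 0, -1) → π⊥ ≈ (+0.000000, -1.414214); max(|x|,|y|,|x±y|/√2) = 1.414214 > 1.2 ⇒ ∉ W
candidate 7: n = (-1, -1, -1, 0) → π⊥ ≈ (-0.292893, +0.292893); max(|x|,|y|,|x±y|/√2) = 0.414214 ≤ 1.2 ⇒ ∈ W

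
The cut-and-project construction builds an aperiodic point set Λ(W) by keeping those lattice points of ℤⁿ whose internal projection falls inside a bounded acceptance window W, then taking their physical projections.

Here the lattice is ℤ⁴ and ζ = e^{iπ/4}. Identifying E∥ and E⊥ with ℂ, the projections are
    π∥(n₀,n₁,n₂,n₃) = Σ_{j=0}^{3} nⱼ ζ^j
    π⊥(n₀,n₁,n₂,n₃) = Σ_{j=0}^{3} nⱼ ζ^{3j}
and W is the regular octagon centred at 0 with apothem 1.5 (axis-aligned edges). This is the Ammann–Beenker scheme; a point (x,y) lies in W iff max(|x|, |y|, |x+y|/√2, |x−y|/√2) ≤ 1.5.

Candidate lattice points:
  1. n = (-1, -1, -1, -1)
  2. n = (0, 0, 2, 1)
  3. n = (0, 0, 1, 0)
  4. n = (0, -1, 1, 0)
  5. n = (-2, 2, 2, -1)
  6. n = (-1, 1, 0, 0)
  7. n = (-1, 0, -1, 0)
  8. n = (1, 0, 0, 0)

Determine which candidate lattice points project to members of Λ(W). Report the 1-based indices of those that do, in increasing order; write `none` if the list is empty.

1, 2, 3, 7, 8

Internal map: ζ^{3j} for j=0..3 gives (1,0), (−√2/2,√2/2), (0,−1), (√2/2,√2/2).
#1 (-1, -1, -1, -1): internal (-1.000000, -0.414214); octagon support 1.000000 vs apothem 1.5 → ∈ W
#2 (0, 0, 2, 1): internal (0.707107, -1.292893); octagon support 1.414214 vs apothem 1.5 → ∈ W
#3 (0, 0, 1, 0): internal (0.000000, -1.000000); octagon support 1.000000 vs apothem 1.5 → ∈ W
#4 (0, -1, 1, 0): internal (0.707107, -1.707107); octagon support 1.707107 vs apothem 1.5 → ∉ W
#5 (-2, 2, 2, -1): internal (-4.121320, -1.292893); octagon support 4.121320 vs apothem 1.5 → ∉ W
#6 (-1, 1, 0, 0): internal (-1.707107, 0.707107); octagon support 1.707107 vs apothem 1.5 → ∉ W
#7 (-1, 0, -1, 0): internal (-1.000000, 1.000000); octagon support 1.414214 vs apothem 1.5 → ∈ W
#8 (1, 0, 0, 0): internal (1.000000, 0.000000); octagon support 1.000000 vs apothem 1.5 → ∈ W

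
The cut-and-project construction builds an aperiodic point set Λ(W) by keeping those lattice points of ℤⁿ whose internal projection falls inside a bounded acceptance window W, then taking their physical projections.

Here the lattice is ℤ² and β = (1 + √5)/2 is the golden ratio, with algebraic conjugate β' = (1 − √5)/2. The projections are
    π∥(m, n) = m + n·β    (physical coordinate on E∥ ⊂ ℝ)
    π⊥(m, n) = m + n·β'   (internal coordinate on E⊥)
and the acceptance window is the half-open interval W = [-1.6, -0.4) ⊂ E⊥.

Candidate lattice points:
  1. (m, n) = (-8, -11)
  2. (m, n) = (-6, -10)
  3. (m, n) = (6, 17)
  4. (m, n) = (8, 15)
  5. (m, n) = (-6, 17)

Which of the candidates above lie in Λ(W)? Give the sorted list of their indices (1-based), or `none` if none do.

Numerically β ≈ 1.618034 and β' = −1/β ≈ -0.618034.
[1] lift (-8,-11): star map gives -1.201626; window check -1.6 ≤ -1.201626 < -0.4 is true → IN Λ
[2] lift (-6,-10): star map gives 0.180340; window check -1.6 ≤ 0.180340 < -0.4 is false → out
[3] lift (6,17): star map gives -4.506578; window check -1.6 ≤ -4.506578 < -0.4 is false → out
[4] lift (8,15): star map gives -1.270510; window check -1.6 ≤ -1.270510 < -0.4 is true → IN Λ
[5] lift (-6,17): star map gives -16.506578; window check -1.6 ≤ -16.506578 < -0.4 is false → out

1, 4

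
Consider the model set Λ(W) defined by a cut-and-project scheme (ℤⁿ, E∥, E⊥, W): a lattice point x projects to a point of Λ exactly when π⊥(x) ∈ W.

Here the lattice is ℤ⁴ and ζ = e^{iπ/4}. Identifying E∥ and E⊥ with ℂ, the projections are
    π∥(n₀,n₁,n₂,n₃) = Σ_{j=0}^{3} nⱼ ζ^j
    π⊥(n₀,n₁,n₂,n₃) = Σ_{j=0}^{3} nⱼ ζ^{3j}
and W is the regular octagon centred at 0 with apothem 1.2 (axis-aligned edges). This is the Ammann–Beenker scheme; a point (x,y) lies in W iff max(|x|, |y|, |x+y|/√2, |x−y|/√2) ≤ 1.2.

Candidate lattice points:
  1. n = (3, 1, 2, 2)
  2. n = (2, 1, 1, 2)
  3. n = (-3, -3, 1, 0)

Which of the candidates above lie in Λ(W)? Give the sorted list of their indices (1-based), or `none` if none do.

none

π⊥(n) = n₀ + n₁ζ³ + n₂ζ⁶ + n₃ζ⁹ where ζ = e^{iπ/4}.
candidate 1: n = (3, 1, 2, 2) → π⊥ ≈ (+3.70711, +0.12132); max(|x|,|y|,|x±y|/√2) = 3.70711 > 1.2 ⇒ ∉ W
candidate 2: n = (2, 1, 1, 2) → π⊥ ≈ (+2.70711, +1.12132); max(|x|,|y|,|x±y|/√2) = 2.70711 > 1.2 ⇒ ∉ W
candidate 3: n = (-3, -3, 1, 0) → π⊥ ≈ (-0.87868, -3.12132); max(|x|,|y|,|x±y|/√2) = 3.12132 > 1.2 ⇒ ∉ W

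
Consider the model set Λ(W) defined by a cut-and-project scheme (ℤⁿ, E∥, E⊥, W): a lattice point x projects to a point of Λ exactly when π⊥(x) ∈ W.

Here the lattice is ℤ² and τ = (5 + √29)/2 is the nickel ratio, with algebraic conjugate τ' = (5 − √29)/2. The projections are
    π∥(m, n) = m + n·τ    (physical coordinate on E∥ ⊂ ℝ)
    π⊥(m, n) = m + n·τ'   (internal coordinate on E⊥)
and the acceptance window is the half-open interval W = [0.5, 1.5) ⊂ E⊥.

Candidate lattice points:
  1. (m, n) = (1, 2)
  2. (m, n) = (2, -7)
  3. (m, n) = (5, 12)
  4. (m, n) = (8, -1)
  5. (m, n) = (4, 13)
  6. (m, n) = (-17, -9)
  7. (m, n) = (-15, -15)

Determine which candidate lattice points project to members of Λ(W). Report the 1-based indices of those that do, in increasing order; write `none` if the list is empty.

1, 5

τ' = (5−√29)/2 ≈ -0.1926.
candidate 1: (m,n)=(1,2) → π∥ = 1+2·τ ≈ 11.3852, π⊥ = 1+2·τ' ≈ 0.6148 ∈ [0.5, 1.5) ⇒ IN Λ
candidate 2: (m,n)=(2,-7) → π∥ = 2-7·τ ≈ -34.3481, π⊥ = 2-7·τ' ≈ 3.3481 ∉ [0.5, 1.5) ⇒ out
candidate 3: (m,n)=(5,12) → π∥ = 5+12·τ ≈ 67.3110, π⊥ = 5+12·τ' ≈ 2.6890 ∉ [0.5, 1.5) ⇒ out
candidate 4: (m,n)=(8,-1) → π∥ = 8-1·τ ≈ 2.8074, π⊥ = 8-1·τ' ≈ 8.1926 ∉ [0.5, 1.5) ⇒ out
candidate 5: (m,n)=(4,13) → π∥ = 4+13·τ ≈ 71.5036, π⊥ = 4+13·τ' ≈ 1.4964 ∈ [0.5, 1.5) ⇒ IN Λ
candidate 6: (m,n)=(-17,-9) → π∥ = -17-9·τ ≈ -63.7332, π⊥ = -17-9·τ' ≈ -15.2668 ∉ [0.5, 1.5) ⇒ out
candidate 7: (m,n)=(-15,-15) → π∥ = -15-15·τ ≈ -92.8887, π⊥ = -15-15·τ' ≈ -12.1113 ∉ [0.5, 1.5) ⇒ out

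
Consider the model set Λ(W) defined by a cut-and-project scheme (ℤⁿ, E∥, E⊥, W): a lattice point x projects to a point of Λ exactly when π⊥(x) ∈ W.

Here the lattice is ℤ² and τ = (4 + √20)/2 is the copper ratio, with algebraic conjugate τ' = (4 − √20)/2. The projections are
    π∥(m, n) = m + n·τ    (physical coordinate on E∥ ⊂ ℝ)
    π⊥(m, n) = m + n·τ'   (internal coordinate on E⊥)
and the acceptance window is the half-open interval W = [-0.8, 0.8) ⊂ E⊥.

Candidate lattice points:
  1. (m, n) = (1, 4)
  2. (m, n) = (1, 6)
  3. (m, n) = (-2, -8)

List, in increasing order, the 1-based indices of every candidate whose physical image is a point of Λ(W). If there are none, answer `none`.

1, 2, 3

Numerically τ ≈ 4.236068 and τ' = −1/τ ≈ -0.236068.
#1 (1,4): internal coord 1 + (4)·τ' = +0.055728; +0.055728 ∈ [-0.8, 0.8) → IN Λ
#2 (1,6): internal coord 1 + (6)·τ' = -0.416408; -0.416408 ∈ [-0.8, 0.8) → IN Λ
#3 (-2,-8): internal coord -2 + (-8)·τ' = -0.111456; -0.111456 ∈ [-0.8, 0.8) → IN Λ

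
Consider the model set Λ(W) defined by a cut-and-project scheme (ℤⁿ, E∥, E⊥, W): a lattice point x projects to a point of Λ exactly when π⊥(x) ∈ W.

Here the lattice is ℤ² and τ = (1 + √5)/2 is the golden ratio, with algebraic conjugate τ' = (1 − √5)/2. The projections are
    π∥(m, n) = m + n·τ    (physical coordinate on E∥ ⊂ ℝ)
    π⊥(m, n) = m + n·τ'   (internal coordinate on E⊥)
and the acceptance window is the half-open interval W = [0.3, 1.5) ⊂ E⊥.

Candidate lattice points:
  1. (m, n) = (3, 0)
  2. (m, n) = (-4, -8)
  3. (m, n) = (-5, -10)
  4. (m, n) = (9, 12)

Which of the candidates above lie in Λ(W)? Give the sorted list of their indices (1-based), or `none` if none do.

Numerically τ ≈ 1.618034 and τ' = −1/τ ≈ -0.618034.
candidate 1: (m,n)=(3,0) → π∥ = 3+0·τ ≈ 3.000000, π⊥ = 3+0·τ' ≈ 3.000000 ∉ [0.3, 1.5) ⇒ out
candidate 2: (m,n)=(-4,-8) → π∥ = -4-8·τ ≈ -16.944272, π⊥ = -4-8·τ' ≈ 0.944272 ∈ [0.3, 1.5) ⇒ IN Λ
candidate 3: (m,n)=(-5,-10) → π∥ = -5-10·τ ≈ -21.180340, π⊥ = -5-10·τ' ≈ 1.180340 ∈ [0.3, 1.5) ⇒ IN Λ
candidate 4: (m,n)=(9,12) → π∥ = 9+12·τ ≈ 28.416408, π⊥ = 9+12·τ' ≈ 1.583592 ∉ [0.3, 1.5) ⇒ out

2, 3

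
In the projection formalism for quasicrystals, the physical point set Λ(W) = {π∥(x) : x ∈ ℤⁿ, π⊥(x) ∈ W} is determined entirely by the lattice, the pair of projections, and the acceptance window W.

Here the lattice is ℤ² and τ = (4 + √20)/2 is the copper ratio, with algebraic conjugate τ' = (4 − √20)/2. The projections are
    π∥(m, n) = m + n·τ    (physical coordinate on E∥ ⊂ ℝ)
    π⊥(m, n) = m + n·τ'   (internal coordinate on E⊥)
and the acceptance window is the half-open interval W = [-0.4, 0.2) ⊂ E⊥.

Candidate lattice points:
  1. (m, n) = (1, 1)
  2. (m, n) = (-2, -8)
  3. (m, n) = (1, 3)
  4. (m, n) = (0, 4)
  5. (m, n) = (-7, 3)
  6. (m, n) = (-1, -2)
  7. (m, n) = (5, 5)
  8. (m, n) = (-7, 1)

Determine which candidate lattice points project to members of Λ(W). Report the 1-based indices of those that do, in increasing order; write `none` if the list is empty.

Compute τ' = (4−√20)/2 = -0.236068, so π⊥(m,n) = m -0.236068·n.
candidate 1: (m,n)=(1,1) → π∥ = 1+1·τ ≈ 5.236068, π⊥ = 1+1·τ' ≈ 0.763932 ∉ [-0.4, 0.2) ⇒ out
candidate 2: (m,n)=(-2,-8) → π∥ = -2-8·τ ≈ -35.888544, π⊥ = -2-8·τ' ≈ -0.111456 ∈ [-0.4, 0.2) ⇒ IN Λ
candidate 3: (m,n)=(1,3) → π∥ = 1+3·τ ≈ 13.708204, π⊥ = 1+3·τ' ≈ 0.291796 ∉ [-0.4, 0.2) ⇒ out
candidate 4: (m,n)=(0,4) → π∥ = 0+4·τ ≈ 16.944272, π⊥ = 0+4·τ' ≈ -0.944272 ∉ [-0.4, 0.2) ⇒ out
candidate 5: (m,n)=(-7,3) → π∥ = -7+3·τ ≈ 5.708204, π⊥ = -7+3·τ' ≈ -7.708204 ∉ [-0.4, 0.2) ⇒ out
candidate 6: (m,n)=(-1,-2) → π∥ = -1-2·τ ≈ -9.472136, π⊥ = -1-2·τ' ≈ -0.527864 ∉ [-0.4, 0.2) ⇒ out
candidate 7: (m,n)=(5,5) → π∥ = 5+5·τ ≈ 26.180340, π⊥ = 5+5·τ' ≈ 3.819660 ∉ [-0.4, 0.2) ⇒ out
candidate 8: (m,n)=(-7,1) → π∥ = -7+1·τ ≈ -2.763932, π⊥ = -7+1·τ' ≈ -7.236068 ∉ [-0.4, 0.2) ⇒ out

2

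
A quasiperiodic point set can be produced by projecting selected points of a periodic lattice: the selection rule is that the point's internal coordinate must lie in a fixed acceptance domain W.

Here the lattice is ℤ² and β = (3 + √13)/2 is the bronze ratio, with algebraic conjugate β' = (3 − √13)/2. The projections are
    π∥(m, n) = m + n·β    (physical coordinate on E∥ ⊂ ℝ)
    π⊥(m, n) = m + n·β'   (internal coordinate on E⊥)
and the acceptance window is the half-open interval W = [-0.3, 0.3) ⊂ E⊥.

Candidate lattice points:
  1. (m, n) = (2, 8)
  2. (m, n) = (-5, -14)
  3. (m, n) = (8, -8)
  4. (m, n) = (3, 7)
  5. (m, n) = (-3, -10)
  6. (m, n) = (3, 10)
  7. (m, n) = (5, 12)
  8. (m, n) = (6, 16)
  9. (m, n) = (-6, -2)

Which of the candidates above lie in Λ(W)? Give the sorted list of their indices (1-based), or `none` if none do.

5, 6

Compute β' = (3−√13)/2 = -0.302776, so π⊥(m,n) = m -0.302776·n.
#1 (2,8): internal coord 2 + (8)·β' = -0.422205; -0.422205 ∉ [-0.3, 0.3) → out
#2 (-5,-14): internal coord -5 + (-14)·β' = -0.761141; -0.761141 ∉ [-0.3, 0.3) → out
#3 (8,-8): internal coord 8 + (-8)·β' = +10.422205; +10.422205 ∉ [-0.3, 0.3) → out
#4 (3,7): internal coord 3 + (7)·β' = +0.880571; +0.880571 ∉ [-0.3, 0.3) → out
#5 (-3,-10): internal coord -3 + (-10)·β' = +0.027756; +0.027756 ∈ [-0.3, 0.3) → IN Λ
#6 (3,10): internal coord 3 + (10)·β' = -0.027756; -0.027756 ∈ [-0.3, 0.3) → IN Λ
#7 (5,12): internal coord 5 + (12)·β' = +1.366692; +1.366692 ∉ [-0.3, 0.3) → out
#8 (6,16): internal coord 6 + (16)·β' = +1.155590; +1.155590 ∉ [-0.3, 0.3) → out
#9 (-6,-2): internal coord -6 + (-2)·β' = -5.394449; -5.394449 ∉ [-0.3, 0.3) → out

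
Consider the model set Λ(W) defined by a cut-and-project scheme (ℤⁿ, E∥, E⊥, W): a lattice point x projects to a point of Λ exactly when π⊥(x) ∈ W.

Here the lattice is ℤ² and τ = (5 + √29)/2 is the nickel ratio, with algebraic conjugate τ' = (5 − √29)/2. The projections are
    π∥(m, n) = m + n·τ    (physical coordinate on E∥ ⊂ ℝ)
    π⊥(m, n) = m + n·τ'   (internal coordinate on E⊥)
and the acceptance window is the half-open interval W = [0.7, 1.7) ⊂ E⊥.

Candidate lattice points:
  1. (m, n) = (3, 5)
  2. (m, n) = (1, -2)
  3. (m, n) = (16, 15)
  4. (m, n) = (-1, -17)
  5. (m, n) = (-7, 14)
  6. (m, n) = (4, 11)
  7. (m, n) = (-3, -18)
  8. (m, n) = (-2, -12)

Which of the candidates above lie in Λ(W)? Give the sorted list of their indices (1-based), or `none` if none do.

Numerically τ ≈ 5.19258 and τ' = −1/τ ≈ -0.19258.
[1] lift (3,5): star map gives 2.03709; window check 0.7 ≤ 2.03709 < 1.7 is false → out
[2] lift (1,-2): star map gives 1.38516; window check 0.7 ≤ 1.38516 < 1.7 is true → IN Λ
[3] lift (16,15): star map gives 13.11126; window check 0.7 ≤ 13.11126 < 1.7 is false → out
[4] lift (-1,-17): star map gives 2.27390; window check 0.7 ≤ 2.27390 < 1.7 is false → out
[5] lift (-7,14): star map gives -9.69615; window check 0.7 ≤ -9.69615 < 1.7 is false → out
[6] lift (4,11): star map gives 1.88159; window check 0.7 ≤ 1.88159 < 1.7 is false → out
[7] lift (-3,-18): star map gives 0.46648; window check 0.7 ≤ 0.46648 < 1.7 is false → out
[8] lift (-2,-12): star map gives 0.31099; window check 0.7 ≤ 0.31099 < 1.7 is false → out

2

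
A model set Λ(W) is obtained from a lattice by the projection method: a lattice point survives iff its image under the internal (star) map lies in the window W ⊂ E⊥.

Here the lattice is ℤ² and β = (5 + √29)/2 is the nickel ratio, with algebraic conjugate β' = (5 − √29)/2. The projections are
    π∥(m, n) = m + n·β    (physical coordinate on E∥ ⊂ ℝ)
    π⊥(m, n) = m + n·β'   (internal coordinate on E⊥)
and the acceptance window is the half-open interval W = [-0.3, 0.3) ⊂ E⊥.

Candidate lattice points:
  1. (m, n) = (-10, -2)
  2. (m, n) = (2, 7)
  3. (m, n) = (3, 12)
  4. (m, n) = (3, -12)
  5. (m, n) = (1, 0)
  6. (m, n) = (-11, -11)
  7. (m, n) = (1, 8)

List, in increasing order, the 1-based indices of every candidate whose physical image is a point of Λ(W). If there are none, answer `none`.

Numerically β ≈ 5.1926 and β' = −1/β ≈ -0.1926.
[1] lift (-10,-2): star map gives -9.6148; window check -0.3 ≤ -9.6148 < 0.3 is false → out
[2] lift (2,7): star map gives 0.6519; window check -0.3 ≤ 0.6519 < 0.3 is false → out
[3] lift (3,12): star map gives 0.6890; window check -0.3 ≤ 0.6890 < 0.3 is false → out
[4] lift (3,-12): star map gives 5.3110; window check -0.3 ≤ 5.3110 < 0.3 is false → out
[5] lift (1,0): star map gives 1.0000; window check -0.3 ≤ 1.0000 < 0.3 is false → out
[6] lift (-11,-11): star map gives -8.8816; window check -0.3 ≤ -8.8816 < 0.3 is false → out
[7] lift (1,8): star map gives -0.5407; window check -0.3 ≤ -0.5407 < 0.3 is false → out

none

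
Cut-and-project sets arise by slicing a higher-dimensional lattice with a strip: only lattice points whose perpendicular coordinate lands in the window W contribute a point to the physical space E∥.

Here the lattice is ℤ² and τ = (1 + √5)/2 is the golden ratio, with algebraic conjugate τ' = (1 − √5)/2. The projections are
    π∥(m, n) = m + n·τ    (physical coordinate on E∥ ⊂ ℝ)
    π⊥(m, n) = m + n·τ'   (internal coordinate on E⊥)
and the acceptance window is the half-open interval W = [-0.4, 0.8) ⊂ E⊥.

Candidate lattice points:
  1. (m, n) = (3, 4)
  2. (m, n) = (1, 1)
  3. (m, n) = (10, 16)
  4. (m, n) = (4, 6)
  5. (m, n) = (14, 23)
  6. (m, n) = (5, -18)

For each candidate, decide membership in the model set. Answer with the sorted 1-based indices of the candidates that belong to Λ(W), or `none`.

1, 2, 3, 4, 5

Numerically τ ≈ 1.61803 and τ' = −1/τ ≈ -0.61803.
[1] lift (3,4): star map gives 0.52786; window check -0.4 ≤ 0.52786 < 0.8 is true → IN Λ
[2] lift (1,1): star map gives 0.38197; window check -0.4 ≤ 0.38197 < 0.8 is true → IN Λ
[3] lift (10,16): star map gives 0.11146; window check -0.4 ≤ 0.11146 < 0.8 is true → IN Λ
[4] lift (4,6): star map gives 0.29180; window check -0.4 ≤ 0.29180 < 0.8 is true → IN Λ
[5] lift (14,23): star map gives -0.21478; window check -0.4 ≤ -0.21478 < 0.8 is true → IN Λ
[6] lift (5,-18): star map gives 16.12461; window check -0.4 ≤ 16.12461 < 0.8 is false → out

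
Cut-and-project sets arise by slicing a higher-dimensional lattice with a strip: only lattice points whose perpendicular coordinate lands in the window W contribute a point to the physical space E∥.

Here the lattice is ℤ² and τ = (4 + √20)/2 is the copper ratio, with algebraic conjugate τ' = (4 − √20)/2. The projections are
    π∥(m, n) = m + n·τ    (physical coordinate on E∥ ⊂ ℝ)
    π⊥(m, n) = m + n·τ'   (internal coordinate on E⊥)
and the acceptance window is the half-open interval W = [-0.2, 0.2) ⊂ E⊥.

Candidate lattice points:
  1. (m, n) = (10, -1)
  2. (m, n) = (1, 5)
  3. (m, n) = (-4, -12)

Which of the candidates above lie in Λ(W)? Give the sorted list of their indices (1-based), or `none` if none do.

2

Compute τ' = (4−√20)/2 = -0.236068, so π⊥(m,n) = m -0.236068·n.
[1] lift (10,-1): star map gives 10.236068; window check -0.2 ≤ 10.236068 < 0.2 is false → out
[2] lift (1,5): star map gives -0.180340; window check -0.2 ≤ -0.180340 < 0.2 is true → IN Λ
[3] lift (-4,-12): star map gives -1.167184; window check -0.2 ≤ -1.167184 < 0.2 is false → out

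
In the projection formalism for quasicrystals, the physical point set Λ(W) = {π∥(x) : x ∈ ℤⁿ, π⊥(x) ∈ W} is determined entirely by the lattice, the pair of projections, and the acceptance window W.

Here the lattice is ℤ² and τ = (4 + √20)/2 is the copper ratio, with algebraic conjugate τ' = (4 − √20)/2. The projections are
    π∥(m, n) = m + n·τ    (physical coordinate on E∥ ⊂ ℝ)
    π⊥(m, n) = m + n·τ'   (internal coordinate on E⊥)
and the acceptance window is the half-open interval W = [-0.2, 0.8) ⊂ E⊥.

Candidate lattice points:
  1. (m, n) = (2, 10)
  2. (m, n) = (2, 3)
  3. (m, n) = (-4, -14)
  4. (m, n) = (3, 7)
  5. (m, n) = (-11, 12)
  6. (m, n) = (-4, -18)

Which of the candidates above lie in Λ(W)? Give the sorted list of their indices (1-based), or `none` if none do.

6

Compute τ' = (4−√20)/2 = -0.2361, so π⊥(m,n) = m -0.2361·n.
[1] lift (2,10): star map gives -0.3607; window check -0.2 ≤ -0.3607 < 0.8 is false → out
[2] lift (2,3): star map gives 1.2918; window check -0.2 ≤ 1.2918 < 0.8 is false → out
[3] lift (-4,-14): star map gives -0.6950; window check -0.2 ≤ -0.6950 < 0.8 is false → out
[4] lift (3,7): star map gives 1.3475; window check -0.2 ≤ 1.3475 < 0.8 is false → out
[5] lift (-11,12): star map gives -13.8328; window check -0.2 ≤ -13.8328 < 0.8 is false → out
[6] lift (-4,-18): star map gives 0.2492; window check -0.2 ≤ 0.2492 < 0.8 is true → IN Λ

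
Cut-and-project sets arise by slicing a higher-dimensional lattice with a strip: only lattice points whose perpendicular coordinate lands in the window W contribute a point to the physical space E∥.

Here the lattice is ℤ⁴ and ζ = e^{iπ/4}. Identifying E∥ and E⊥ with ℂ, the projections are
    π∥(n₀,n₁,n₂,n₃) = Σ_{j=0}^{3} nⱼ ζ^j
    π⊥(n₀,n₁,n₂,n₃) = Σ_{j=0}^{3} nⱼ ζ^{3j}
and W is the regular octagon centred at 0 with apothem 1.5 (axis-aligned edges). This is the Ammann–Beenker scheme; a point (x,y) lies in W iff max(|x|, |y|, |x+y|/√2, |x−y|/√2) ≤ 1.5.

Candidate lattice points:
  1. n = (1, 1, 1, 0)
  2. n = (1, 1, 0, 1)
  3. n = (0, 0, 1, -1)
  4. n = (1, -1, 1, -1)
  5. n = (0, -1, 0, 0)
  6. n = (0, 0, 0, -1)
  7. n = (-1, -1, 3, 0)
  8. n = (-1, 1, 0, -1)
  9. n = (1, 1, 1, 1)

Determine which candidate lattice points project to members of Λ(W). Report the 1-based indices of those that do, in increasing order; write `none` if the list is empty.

With ζ = e^{iπ/4} the internal vectors are ζ^0,ζ^3,ζ^6,ζ^9.
#1 (1, 1, 1, 0): internal (0.29289, -0.29289); octagon support 0.41421 vs apothem 1.5 → ∈ W
#2 (1, 1, 0, 1): internal (1.00000, 1.41421); octagon support 1.70711 vs apothem 1.5 → ∉ W
#3 (0, 0, 1, -1): internal (-0.70711, -1.70711); octagon support 1.70711 vs apothem 1.5 → ∉ W
#4 (1, -1, 1, -1): internal (1.00000, -2.41421); octagon support 2.41421 vs apothem 1.5 → ∉ W
#5 (0, -1, 0, 0): internal (0.70711, -0.70711); octagon support 1.00000 vs apothem 1.5 → ∈ W
#6 (0, 0, 0, -1): internal (-0.70711, -0.70711); octagon support 1.00000 vs apothem 1.5 → ∈ W
#7 (-1, -1, 3, 0): internal (-0.29289, -3.70711); octagon support 3.70711 vs apothem 1.5 → ∉ W
#8 (-1, 1, 0, -1): internal (-2.41421, 0.00000); octagon support 2.41421 vs apothem 1.5 → ∉ W
#9 (1, 1, 1, 1): internal (1.00000, 0.41421); octagon support 1.00000 vs apothem 1.5 → ∈ W

1, 5, 6, 9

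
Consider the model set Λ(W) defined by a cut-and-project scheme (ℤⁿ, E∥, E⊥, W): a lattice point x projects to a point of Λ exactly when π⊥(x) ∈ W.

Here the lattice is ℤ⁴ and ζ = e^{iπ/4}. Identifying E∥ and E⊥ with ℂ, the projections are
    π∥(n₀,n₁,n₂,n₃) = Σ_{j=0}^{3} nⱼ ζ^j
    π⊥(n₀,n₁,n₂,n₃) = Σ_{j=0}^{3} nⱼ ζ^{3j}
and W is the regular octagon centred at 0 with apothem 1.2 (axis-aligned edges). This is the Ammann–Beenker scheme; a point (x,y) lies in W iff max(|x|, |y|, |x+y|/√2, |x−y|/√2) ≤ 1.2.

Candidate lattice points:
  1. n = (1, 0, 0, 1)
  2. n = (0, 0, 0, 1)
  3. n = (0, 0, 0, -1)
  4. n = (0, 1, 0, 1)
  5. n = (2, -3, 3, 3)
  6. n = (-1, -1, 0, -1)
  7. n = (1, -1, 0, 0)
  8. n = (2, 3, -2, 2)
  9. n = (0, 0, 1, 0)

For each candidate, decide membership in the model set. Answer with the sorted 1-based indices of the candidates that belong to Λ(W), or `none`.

Internal map: ζ^{3j} for j=0..3 gives (1,0), (−√2/2,√2/2), (0,−1), (√2/2,√2/2).
#1 (1, 0, 0, 1): internal (1.707107, 0.707107); octagon support 1.707107 vs apothem 1.2 → ∉ W
#2 (0, 0, 0, 1): internal (0.707107, 0.707107); octagon support 1.000000 vs apothem 1.2 → ∈ W
#3 (0, 0, 0, -1): internal (-0.707107, -0.707107); octagon support 1.000000 vs apothem 1.2 → ∈ W
#4 (0, 1, 0, 1): internal (0.000000, 1.414214); octagon support 1.414214 vs apothem 1.2 → ∉ W
#5 (2, -3, 3, 3): internal (6.242641, -3.000000); octagon support 6.535534 vs apothem 1.2 → ∉ W
#6 (-1, -1, 0, -1): internal (-1.000000, -1.414214); octagon support 1.707107 vs apothem 1.2 → ∉ W
#7 (1, -1, 0, 0): internal (1.707107, -0.707107); octagon support 1.707107 vs apothem 1.2 → ∉ W
#8 (2, 3, -2, 2): internal (1.292893, 5.535534); octagon support 5.535534 vs apothem 1.2 → ∉ W
#9 (0, 0, 1, 0): internal (0.000000, -1.000000); octagon support 1.000000 vs apothem 1.2 → ∈ W

2, 3, 9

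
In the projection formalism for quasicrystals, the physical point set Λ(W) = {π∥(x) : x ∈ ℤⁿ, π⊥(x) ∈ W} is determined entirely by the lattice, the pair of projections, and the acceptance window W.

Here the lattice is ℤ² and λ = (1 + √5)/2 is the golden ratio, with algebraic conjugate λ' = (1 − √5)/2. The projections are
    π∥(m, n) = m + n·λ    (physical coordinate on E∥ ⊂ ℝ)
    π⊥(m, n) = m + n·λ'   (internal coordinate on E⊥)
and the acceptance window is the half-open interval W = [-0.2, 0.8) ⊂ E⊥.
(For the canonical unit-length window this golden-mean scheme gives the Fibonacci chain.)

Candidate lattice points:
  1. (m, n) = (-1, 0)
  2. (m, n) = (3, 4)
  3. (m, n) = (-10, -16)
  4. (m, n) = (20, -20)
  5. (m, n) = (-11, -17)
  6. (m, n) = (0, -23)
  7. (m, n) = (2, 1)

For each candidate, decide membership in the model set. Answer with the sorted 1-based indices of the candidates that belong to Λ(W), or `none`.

Compute λ' = (1−√5)/2 = -0.61803, so π⊥(m,n) = m -0.61803·n.
#1 (-1,0): internal coord -1 + (0)·λ' = -1.00000; -1.00000 ∉ [-0.2, 0.8) → out
#2 (3,4): internal coord 3 + (4)·λ' = +0.52786; +0.52786 ∈ [-0.2, 0.8) → IN Λ
#3 (-10,-16): internal coord -10 + (-16)·λ' = -0.11146; -0.11146 ∈ [-0.2, 0.8) → IN Λ
#4 (20,-20): internal coord 20 + (-20)·λ' = +32.36068; +32.36068 ∉ [-0.2, 0.8) → out
#5 (-11,-17): internal coord -11 + (-17)·λ' = -0.49342; -0.49342 ∉ [-0.2, 0.8) → out
#6 (0,-23): internal coord 0 + (-23)·λ' = +14.21478; +14.21478 ∉ [-0.2, 0.8) → out
#7 (2,1): internal coord 2 + (1)·λ' = +1.38197; +1.38197 ∉ [-0.2, 0.8) → out

2, 3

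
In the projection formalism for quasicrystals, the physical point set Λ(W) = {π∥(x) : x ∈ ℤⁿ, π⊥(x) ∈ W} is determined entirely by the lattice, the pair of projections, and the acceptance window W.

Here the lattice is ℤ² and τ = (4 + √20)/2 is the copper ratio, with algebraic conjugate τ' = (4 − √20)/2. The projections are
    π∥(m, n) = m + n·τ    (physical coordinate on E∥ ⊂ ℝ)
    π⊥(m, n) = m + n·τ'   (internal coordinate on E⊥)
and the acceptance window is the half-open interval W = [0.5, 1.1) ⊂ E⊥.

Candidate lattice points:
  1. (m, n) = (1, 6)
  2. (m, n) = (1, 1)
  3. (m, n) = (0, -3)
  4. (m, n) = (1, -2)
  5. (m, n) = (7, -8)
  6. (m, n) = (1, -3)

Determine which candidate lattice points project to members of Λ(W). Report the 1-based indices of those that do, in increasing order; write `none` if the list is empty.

Numerically τ ≈ 4.2361 and τ' = −1/τ ≈ -0.2361.
candidate 1: (m,n)=(1,6) → π∥ = 1+6·τ ≈ 26.4164, π⊥ = 1+6·τ' ≈ -0.4164 ∉ [0.5, 1.1) ⇒ out
candidate 2: (m,n)=(1,1) → π∥ = 1+1·τ ≈ 5.2361, π⊥ = 1+1·τ' ≈ 0.7639 ∈ [0.5, 1.1) ⇒ IN Λ
candidate 3: (m,n)=(0,-3) → π∥ = 0-3·τ ≈ -12.7082, π⊥ = 0-3·τ' ≈ 0.7082 ∈ [0.5, 1.1) ⇒ IN Λ
candidate 4: (m,n)=(1,-2) → π∥ = 1-2·τ ≈ -7.4721, π⊥ = 1-2·τ' ≈ 1.4721 ∉ [0.5, 1.1) ⇒ out
candidate 5: (m,n)=(7,-8) → π∥ = 7-8·τ ≈ -26.8885, π⊥ = 7-8·τ' ≈ 8.8885 ∉ [0.5, 1.1) ⇒ out
candidate 6: (m,n)=(1,-3) → π∥ = 1-3·τ ≈ -11.7082, π⊥ = 1-3·τ' ≈ 1.7082 ∉ [0.5, 1.1) ⇒ out

2, 3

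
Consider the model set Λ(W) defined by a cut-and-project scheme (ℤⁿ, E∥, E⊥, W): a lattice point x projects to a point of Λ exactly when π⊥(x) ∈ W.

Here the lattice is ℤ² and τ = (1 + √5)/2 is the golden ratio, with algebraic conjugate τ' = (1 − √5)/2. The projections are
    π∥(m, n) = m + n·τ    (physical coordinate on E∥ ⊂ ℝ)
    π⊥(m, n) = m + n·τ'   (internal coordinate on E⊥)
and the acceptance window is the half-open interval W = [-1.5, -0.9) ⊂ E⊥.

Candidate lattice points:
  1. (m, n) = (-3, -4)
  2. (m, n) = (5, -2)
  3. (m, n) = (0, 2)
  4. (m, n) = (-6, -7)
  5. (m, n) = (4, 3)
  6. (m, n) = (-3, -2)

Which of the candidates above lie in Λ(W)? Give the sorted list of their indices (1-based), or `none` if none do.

Numerically τ ≈ 1.61803 and τ' = −1/τ ≈ -0.61803.
#1 (-3,-4): internal coord -3 + (-4)·τ' = -0.52786; -0.52786 ∉ [-1.5, -0.9) → out
#2 (5,-2): internal coord 5 + (-2)·τ' = +6.23607; +6.23607 ∉ [-1.5, -0.9) → out
#3 (0,2): internal coord 0 + (2)·τ' = -1.23607; -1.23607 ∈ [-1.5, -0.9) → IN Λ
#4 (-6,-7): internal coord -6 + (-7)·τ' = -1.67376; -1.67376 ∉ [-1.5, -0.9) → out
#5 (4,3): internal coord 4 + (3)·τ' = +2.14590; +2.14590 ∉ [-1.5, -0.9) → out
#6 (-3,-2): internal coord -3 + (-2)·τ' = -1.76393; -1.76393 ∉ [-1.5, -0.9) → out

3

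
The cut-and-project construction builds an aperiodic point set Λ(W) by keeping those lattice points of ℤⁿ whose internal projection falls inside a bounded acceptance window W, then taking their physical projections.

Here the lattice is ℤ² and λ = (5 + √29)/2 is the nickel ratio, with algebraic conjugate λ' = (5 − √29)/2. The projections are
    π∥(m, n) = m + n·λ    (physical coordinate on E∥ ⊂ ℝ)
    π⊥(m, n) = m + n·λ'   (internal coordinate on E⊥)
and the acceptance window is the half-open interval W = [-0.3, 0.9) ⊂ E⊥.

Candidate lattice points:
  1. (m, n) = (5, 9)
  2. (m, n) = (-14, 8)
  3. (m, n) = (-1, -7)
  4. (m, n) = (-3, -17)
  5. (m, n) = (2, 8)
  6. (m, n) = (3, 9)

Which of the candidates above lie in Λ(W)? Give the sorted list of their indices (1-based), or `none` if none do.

3, 4, 5

λ' = (5−√29)/2 ≈ -0.192582.
#1 (5,9): internal coord 5 + (9)·λ' = +3.266758; +3.266758 ∉ [-0.3, 0.9) → out
#2 (-14,8): internal coord -14 + (8)·λ' = -15.540659; -15.540659 ∉ [-0.3, 0.9) → out
#3 (-1,-7): internal coord -1 + (-7)·λ' = +0.348077; +0.348077 ∈ [-0.3, 0.9) → IN Λ
#4 (-3,-17): internal coord -3 + (-17)·λ' = +0.273901; +0.273901 ∈ [-0.3, 0.9) → IN Λ
#5 (2,8): internal coord 2 + (8)·λ' = +0.459341; +0.459341 ∈ [-0.3, 0.9) → IN Λ
#6 (3,9): internal coord 3 + (9)·λ' = +1.266758; +1.266758 ∉ [-0.3, 0.9) → out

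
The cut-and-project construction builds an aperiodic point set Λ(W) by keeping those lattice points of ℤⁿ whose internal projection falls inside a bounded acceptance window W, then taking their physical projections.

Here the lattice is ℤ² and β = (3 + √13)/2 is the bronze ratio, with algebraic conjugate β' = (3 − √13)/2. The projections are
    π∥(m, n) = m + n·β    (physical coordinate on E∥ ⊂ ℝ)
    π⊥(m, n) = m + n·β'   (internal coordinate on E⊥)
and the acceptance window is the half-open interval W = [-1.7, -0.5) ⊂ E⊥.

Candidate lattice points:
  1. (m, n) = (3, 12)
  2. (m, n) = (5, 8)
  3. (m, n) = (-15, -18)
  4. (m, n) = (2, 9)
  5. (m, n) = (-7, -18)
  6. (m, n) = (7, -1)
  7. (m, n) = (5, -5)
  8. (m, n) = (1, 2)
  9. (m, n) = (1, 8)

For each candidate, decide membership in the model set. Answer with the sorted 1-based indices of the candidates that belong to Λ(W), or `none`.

Numerically β ≈ 3.302776 and β' = −1/β ≈ -0.302776.
candidate 1: (m,n)=(3,12) → π∥ = 3+12·β ≈ 42.633308, π⊥ = 3+12·β' ≈ -0.633308 ∈ [-1.7, -0.5) ⇒ IN Λ
candidate 2: (m,n)=(5,8) → π∥ = 5+8·β ≈ 31.422205, π⊥ = 5+8·β' ≈ 2.577795 ∉ [-1.7, -0.5) ⇒ out
candidate 3: (m,n)=(-15,-18) → π∥ = -15-18·β ≈ -74.449961, π⊥ = -15-18·β' ≈ -9.550039 ∉ [-1.7, -0.5) ⇒ out
candidate 4: (m,n)=(2,9) → π∥ = 2+9·β ≈ 31.724981, π⊥ = 2+9·β' ≈ -0.724981 ∈ [-1.7, -0.5) ⇒ IN Λ
candidate 5: (m,n)=(-7,-18) → π∥ = -7-18·β ≈ -66.449961, π⊥ = -7-18·β' ≈ -1.550039 ∈ [-1.7, -0.5) ⇒ IN Λ
candidate 6: (m,n)=(7,-1) → π∥ = 7-1·β ≈ 3.697224, π⊥ = 7-1·β' ≈ 7.302776 ∉ [-1.7, -0.5) ⇒ out
candidate 7: (m,n)=(5,-5) → π∥ = 5-5·β ≈ -11.513878, π⊥ = 5-5·β' ≈ 6.513878 ∉ [-1.7, -0.5) ⇒ out
candidate 8: (m,n)=(1,2) → π∥ = 1+2·β ≈ 7.605551, π⊥ = 1+2·β' ≈ 0.394449 ∉ [-1.7, -0.5) ⇒ out
candidate 9: (m,n)=(1,8) → π∥ = 1+8·β ≈ 27.422205, π⊥ = 1+8·β' ≈ -1.422205 ∈ [-1.7, -0.5) ⇒ IN Λ

1, 4, 5, 9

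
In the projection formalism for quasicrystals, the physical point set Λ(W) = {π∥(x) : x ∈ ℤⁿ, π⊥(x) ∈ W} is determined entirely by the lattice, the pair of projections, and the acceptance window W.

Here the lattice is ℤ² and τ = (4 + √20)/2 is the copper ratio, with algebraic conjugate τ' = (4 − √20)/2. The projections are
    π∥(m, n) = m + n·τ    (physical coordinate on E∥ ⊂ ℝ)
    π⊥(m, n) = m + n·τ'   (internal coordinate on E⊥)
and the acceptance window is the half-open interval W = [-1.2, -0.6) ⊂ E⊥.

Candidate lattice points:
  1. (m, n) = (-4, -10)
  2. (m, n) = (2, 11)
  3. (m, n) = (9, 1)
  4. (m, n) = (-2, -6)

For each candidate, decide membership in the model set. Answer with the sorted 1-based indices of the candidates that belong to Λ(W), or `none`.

none

τ' = (4−√20)/2 ≈ -0.23607.
#1 (-4,-10): internal coord -4 + (-10)·τ' = -1.63932; -1.63932 ∉ [-1.2, -0.6) → out
#2 (2,11): internal coord 2 + (11)·τ' = -0.59675; -0.59675 ∉ [-1.2, -0.6) → out
#3 (9,1): internal coord 9 + (1)·τ' = +8.76393; +8.76393 ∉ [-1.2, -0.6) → out
#4 (-2,-6): internal coord -2 + (-6)·τ' = -0.58359; -0.58359 ∉ [-1.2, -0.6) → out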